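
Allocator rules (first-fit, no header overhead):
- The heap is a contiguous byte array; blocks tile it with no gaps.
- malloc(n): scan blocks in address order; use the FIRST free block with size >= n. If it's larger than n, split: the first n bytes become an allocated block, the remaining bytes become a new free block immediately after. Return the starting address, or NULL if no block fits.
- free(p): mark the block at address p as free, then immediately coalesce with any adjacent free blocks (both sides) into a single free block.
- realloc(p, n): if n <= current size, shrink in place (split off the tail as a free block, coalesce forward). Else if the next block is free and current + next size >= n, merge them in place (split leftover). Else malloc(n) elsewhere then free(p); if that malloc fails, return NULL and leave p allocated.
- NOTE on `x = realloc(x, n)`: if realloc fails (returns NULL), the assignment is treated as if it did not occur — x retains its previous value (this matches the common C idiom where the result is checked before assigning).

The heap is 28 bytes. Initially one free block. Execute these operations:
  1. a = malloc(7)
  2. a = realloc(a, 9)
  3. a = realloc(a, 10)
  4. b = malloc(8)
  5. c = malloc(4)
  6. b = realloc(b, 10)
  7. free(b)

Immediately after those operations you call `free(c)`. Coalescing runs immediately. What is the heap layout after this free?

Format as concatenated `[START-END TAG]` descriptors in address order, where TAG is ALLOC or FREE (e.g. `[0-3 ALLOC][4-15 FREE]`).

Op 1: a = malloc(7) -> a = 0; heap: [0-6 ALLOC][7-27 FREE]
Op 2: a = realloc(a, 9) -> a = 0; heap: [0-8 ALLOC][9-27 FREE]
Op 3: a = realloc(a, 10) -> a = 0; heap: [0-9 ALLOC][10-27 FREE]
Op 4: b = malloc(8) -> b = 10; heap: [0-9 ALLOC][10-17 ALLOC][18-27 FREE]
Op 5: c = malloc(4) -> c = 18; heap: [0-9 ALLOC][10-17 ALLOC][18-21 ALLOC][22-27 FREE]
Op 6: b = realloc(b, 10) -> NULL (b unchanged); heap: [0-9 ALLOC][10-17 ALLOC][18-21 ALLOC][22-27 FREE]
Op 7: free(b) -> (freed b); heap: [0-9 ALLOC][10-17 FREE][18-21 ALLOC][22-27 FREE]
free(c): c = 18 -> block [18-21 ALLOC]; mark free, coalesce with adjacent free neighbors -> [0-9 ALLOC][10-27 FREE]

Answer: [0-9 ALLOC][10-27 FREE]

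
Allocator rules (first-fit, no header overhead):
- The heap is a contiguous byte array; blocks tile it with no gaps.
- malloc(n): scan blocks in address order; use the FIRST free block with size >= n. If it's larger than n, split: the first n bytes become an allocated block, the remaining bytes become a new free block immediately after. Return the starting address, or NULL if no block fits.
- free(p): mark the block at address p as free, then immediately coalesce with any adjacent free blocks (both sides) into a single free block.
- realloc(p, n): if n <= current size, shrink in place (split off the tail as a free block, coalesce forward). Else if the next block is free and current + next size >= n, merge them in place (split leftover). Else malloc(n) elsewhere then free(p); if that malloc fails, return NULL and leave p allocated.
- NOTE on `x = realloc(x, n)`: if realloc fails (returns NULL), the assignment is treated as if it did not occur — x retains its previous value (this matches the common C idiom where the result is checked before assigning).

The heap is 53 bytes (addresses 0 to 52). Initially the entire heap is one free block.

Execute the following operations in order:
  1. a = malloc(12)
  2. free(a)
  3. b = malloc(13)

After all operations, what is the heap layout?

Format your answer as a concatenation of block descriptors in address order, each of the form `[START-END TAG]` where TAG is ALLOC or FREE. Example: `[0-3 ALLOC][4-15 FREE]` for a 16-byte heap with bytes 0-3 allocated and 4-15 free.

Answer: [0-12 ALLOC][13-52 FREE]

Derivation:
Op 1: a = malloc(12) -> a = 0; heap: [0-11 ALLOC][12-52 FREE]
Op 2: free(a) -> (freed a); heap: [0-52 FREE]
Op 3: b = malloc(13) -> b = 0; heap: [0-12 ALLOC][13-52 FREE]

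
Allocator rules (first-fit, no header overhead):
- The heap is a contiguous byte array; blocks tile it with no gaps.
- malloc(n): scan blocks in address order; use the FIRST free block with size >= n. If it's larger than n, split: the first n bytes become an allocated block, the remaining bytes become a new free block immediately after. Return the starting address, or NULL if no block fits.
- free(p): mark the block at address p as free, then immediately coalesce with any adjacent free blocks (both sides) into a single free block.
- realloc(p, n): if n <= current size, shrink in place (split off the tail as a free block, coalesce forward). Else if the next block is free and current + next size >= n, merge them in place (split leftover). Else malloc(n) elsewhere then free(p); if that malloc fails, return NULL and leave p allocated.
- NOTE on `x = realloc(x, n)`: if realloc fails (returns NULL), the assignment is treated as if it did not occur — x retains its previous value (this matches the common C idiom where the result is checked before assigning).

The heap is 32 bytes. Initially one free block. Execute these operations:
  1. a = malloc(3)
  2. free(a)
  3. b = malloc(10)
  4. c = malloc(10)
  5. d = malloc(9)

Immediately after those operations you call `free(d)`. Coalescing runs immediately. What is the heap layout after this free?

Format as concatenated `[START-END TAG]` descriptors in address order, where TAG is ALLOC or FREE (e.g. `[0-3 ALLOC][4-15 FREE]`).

Answer: [0-9 ALLOC][10-19 ALLOC][20-31 FREE]

Derivation:
Op 1: a = malloc(3) -> a = 0; heap: [0-2 ALLOC][3-31 FREE]
Op 2: free(a) -> (freed a); heap: [0-31 FREE]
Op 3: b = malloc(10) -> b = 0; heap: [0-9 ALLOC][10-31 FREE]
Op 4: c = malloc(10) -> c = 10; heap: [0-9 ALLOC][10-19 ALLOC][20-31 FREE]
Op 5: d = malloc(9) -> d = 20; heap: [0-9 ALLOC][10-19 ALLOC][20-28 ALLOC][29-31 FREE]
free(d): d = 20 -> block [20-28 ALLOC]; mark free, coalesce with adjacent free neighbors -> [0-9 ALLOC][10-19 ALLOC][20-31 FREE]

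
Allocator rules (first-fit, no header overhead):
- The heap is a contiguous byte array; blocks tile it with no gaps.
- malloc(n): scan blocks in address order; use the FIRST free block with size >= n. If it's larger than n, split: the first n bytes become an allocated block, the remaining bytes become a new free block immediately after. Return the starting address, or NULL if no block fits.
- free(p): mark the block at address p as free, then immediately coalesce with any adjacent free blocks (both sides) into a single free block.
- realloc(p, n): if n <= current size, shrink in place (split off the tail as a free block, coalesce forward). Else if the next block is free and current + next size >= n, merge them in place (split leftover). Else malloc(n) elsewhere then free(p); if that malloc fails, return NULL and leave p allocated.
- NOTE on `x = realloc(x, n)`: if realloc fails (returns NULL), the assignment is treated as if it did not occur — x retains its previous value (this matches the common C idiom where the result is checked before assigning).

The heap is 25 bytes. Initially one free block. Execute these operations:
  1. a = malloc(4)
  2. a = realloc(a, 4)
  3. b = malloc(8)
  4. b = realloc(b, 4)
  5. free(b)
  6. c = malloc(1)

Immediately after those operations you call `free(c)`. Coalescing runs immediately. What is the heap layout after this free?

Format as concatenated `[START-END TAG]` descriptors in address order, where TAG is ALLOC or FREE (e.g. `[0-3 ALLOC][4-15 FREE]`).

Answer: [0-3 ALLOC][4-24 FREE]

Derivation:
Op 1: a = malloc(4) -> a = 0; heap: [0-3 ALLOC][4-24 FREE]
Op 2: a = realloc(a, 4) -> a = 0; heap: [0-3 ALLOC][4-24 FREE]
Op 3: b = malloc(8) -> b = 4; heap: [0-3 ALLOC][4-11 ALLOC][12-24 FREE]
Op 4: b = realloc(b, 4) -> b = 4; heap: [0-3 ALLOC][4-7 ALLOC][8-24 FREE]
Op 5: free(b) -> (freed b); heap: [0-3 ALLOC][4-24 FREE]
Op 6: c = malloc(1) -> c = 4; heap: [0-3 ALLOC][4-4 ALLOC][5-24 FREE]
free(c): c = 4 -> block [4-4 ALLOC]; mark free, coalesce with adjacent free neighbors -> [0-3 ALLOC][4-24 FREE]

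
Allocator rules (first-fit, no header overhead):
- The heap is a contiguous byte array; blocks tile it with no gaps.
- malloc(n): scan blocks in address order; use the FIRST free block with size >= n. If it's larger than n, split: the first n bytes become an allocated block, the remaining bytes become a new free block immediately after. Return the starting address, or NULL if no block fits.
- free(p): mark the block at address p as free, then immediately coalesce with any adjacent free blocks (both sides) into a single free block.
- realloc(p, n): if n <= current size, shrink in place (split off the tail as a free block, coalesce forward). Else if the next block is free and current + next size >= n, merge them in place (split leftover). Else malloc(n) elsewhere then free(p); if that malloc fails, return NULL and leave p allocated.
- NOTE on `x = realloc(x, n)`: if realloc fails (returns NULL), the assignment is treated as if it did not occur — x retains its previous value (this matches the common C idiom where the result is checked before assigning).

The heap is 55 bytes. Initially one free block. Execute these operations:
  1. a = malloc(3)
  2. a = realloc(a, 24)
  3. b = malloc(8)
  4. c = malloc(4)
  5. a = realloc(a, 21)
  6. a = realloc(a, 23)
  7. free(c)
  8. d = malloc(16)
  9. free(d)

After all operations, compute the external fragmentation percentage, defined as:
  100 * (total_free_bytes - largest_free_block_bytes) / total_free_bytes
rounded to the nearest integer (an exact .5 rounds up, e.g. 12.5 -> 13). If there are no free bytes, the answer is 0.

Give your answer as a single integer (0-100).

Answer: 4

Derivation:
Op 1: a = malloc(3) -> a = 0; heap: [0-2 ALLOC][3-54 FREE]
Op 2: a = realloc(a, 24) -> a = 0; heap: [0-23 ALLOC][24-54 FREE]
Op 3: b = malloc(8) -> b = 24; heap: [0-23 ALLOC][24-31 ALLOC][32-54 FREE]
Op 4: c = malloc(4) -> c = 32; heap: [0-23 ALLOC][24-31 ALLOC][32-35 ALLOC][36-54 FREE]
Op 5: a = realloc(a, 21) -> a = 0; heap: [0-20 ALLOC][21-23 FREE][24-31 ALLOC][32-35 ALLOC][36-54 FREE]
Op 6: a = realloc(a, 23) -> a = 0; heap: [0-22 ALLOC][23-23 FREE][24-31 ALLOC][32-35 ALLOC][36-54 FREE]
Op 7: free(c) -> (freed c); heap: [0-22 ALLOC][23-23 FREE][24-31 ALLOC][32-54 FREE]
Op 8: d = malloc(16) -> d = 32; heap: [0-22 ALLOC][23-23 FREE][24-31 ALLOC][32-47 ALLOC][48-54 FREE]
Op 9: free(d) -> (freed d); heap: [0-22 ALLOC][23-23 FREE][24-31 ALLOC][32-54 FREE]
Free blocks: [1 23] total_free=24 largest=23 -> 100*(24-23)/24 = 100/24 ≈ 4.167 -> rounds to 4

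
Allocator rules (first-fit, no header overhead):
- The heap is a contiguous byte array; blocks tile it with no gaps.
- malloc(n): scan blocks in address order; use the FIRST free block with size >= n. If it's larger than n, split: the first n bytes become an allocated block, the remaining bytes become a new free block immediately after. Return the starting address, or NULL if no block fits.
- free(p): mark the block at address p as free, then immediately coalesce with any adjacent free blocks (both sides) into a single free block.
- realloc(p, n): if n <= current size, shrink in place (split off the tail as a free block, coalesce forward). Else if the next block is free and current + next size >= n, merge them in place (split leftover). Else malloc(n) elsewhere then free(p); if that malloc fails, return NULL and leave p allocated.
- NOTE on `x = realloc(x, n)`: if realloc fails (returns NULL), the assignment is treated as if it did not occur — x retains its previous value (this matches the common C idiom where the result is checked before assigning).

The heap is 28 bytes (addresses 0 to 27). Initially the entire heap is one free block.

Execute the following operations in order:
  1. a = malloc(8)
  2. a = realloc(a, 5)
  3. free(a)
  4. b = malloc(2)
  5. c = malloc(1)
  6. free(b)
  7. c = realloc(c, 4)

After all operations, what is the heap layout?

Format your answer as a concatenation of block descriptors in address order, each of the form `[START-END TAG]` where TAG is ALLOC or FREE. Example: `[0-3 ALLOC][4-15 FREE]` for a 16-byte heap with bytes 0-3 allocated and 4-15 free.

Op 1: a = malloc(8) -> a = 0; heap: [0-7 ALLOC][8-27 FREE]
Op 2: a = realloc(a, 5) -> a = 0; heap: [0-4 ALLOC][5-27 FREE]
Op 3: free(a) -> (freed a); heap: [0-27 FREE]
Op 4: b = malloc(2) -> b = 0; heap: [0-1 ALLOC][2-27 FREE]
Op 5: c = malloc(1) -> c = 2; heap: [0-1 ALLOC][2-2 ALLOC][3-27 FREE]
Op 6: free(b) -> (freed b); heap: [0-1 FREE][2-2 ALLOC][3-27 FREE]
Op 7: c = realloc(c, 4) -> c = 2; heap: [0-1 FREE][2-5 ALLOC][6-27 FREE]

Answer: [0-1 FREE][2-5 ALLOC][6-27 FREE]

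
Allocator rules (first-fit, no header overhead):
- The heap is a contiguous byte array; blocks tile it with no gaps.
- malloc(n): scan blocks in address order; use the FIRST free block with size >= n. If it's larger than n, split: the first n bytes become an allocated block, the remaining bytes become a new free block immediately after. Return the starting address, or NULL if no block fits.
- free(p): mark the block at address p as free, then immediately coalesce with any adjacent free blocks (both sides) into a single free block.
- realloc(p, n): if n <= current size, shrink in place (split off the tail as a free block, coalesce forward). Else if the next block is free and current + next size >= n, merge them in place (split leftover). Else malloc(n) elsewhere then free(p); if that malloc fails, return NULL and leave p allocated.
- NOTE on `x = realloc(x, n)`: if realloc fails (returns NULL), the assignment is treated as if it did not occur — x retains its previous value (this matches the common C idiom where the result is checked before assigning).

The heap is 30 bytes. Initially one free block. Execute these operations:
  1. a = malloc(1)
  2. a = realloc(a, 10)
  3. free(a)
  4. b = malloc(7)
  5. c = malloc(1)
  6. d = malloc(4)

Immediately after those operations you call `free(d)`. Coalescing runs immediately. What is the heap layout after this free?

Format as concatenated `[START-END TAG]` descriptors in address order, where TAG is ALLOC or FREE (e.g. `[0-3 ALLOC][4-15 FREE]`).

Answer: [0-6 ALLOC][7-7 ALLOC][8-29 FREE]

Derivation:
Op 1: a = malloc(1) -> a = 0; heap: [0-0 ALLOC][1-29 FREE]
Op 2: a = realloc(a, 10) -> a = 0; heap: [0-9 ALLOC][10-29 FREE]
Op 3: free(a) -> (freed a); heap: [0-29 FREE]
Op 4: b = malloc(7) -> b = 0; heap: [0-6 ALLOC][7-29 FREE]
Op 5: c = malloc(1) -> c = 7; heap: [0-6 ALLOC][7-7 ALLOC][8-29 FREE]
Op 6: d = malloc(4) -> d = 8; heap: [0-6 ALLOC][7-7 ALLOC][8-11 ALLOC][12-29 FREE]
free(d): d = 8 -> block [8-11 ALLOC]; mark free, coalesce with adjacent free neighbors -> [0-6 ALLOC][7-7 ALLOC][8-29 FREE]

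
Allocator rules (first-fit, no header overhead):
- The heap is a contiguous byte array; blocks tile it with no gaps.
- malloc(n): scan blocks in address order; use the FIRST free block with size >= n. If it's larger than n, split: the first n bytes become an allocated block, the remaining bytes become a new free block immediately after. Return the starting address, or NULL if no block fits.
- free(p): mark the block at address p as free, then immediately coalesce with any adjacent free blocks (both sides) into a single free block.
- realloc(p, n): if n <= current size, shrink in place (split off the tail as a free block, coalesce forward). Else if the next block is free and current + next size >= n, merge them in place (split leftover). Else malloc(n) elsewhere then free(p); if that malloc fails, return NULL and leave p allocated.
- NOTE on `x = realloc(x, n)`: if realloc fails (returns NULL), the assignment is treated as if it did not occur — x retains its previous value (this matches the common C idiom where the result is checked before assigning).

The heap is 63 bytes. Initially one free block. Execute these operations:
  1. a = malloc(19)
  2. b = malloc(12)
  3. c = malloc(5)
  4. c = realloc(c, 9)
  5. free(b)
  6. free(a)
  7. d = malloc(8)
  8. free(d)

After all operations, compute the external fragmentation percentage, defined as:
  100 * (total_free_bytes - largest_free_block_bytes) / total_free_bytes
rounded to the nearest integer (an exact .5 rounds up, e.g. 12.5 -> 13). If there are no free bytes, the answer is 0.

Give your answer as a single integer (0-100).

Answer: 43

Derivation:
Op 1: a = malloc(19) -> a = 0; heap: [0-18 ALLOC][19-62 FREE]
Op 2: b = malloc(12) -> b = 19; heap: [0-18 ALLOC][19-30 ALLOC][31-62 FREE]
Op 3: c = malloc(5) -> c = 31; heap: [0-18 ALLOC][19-30 ALLOC][31-35 ALLOC][36-62 FREE]
Op 4: c = realloc(c, 9) -> c = 31; heap: [0-18 ALLOC][19-30 ALLOC][31-39 ALLOC][40-62 FREE]
Op 5: free(b) -> (freed b); heap: [0-18 ALLOC][19-30 FREE][31-39 ALLOC][40-62 FREE]
Op 6: free(a) -> (freed a); heap: [0-30 FREE][31-39 ALLOC][40-62 FREE]
Op 7: d = malloc(8) -> d = 0; heap: [0-7 ALLOC][8-30 FREE][31-39 ALLOC][40-62 FREE]
Op 8: free(d) -> (freed d); heap: [0-30 FREE][31-39 ALLOC][40-62 FREE]
Free blocks: [31 23] total_free=54 largest=31 -> 100*(54-31)/54 = 2300/54 ≈ 42.593 -> rounds to 43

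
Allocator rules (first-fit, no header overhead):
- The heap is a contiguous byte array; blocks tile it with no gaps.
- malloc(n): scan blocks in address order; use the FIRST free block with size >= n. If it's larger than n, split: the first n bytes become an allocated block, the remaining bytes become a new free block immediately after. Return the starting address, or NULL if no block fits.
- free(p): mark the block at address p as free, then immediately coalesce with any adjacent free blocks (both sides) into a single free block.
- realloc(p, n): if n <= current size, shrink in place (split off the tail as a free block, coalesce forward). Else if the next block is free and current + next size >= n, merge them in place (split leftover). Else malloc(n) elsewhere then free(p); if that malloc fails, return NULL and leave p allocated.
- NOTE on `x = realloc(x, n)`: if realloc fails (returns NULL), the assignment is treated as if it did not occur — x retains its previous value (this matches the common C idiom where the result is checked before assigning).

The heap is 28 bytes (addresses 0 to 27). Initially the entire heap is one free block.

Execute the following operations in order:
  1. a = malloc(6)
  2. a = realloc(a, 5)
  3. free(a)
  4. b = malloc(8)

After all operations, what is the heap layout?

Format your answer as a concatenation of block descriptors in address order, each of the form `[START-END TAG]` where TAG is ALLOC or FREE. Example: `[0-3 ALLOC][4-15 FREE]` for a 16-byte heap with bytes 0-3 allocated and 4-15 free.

Op 1: a = malloc(6) -> a = 0; heap: [0-5 ALLOC][6-27 FREE]
Op 2: a = realloc(a, 5) -> a = 0; heap: [0-4 ALLOC][5-27 FREE]
Op 3: free(a) -> (freed a); heap: [0-27 FREE]
Op 4: b = malloc(8) -> b = 0; heap: [0-7 ALLOC][8-27 FREE]

Answer: [0-7 ALLOC][8-27 FREE]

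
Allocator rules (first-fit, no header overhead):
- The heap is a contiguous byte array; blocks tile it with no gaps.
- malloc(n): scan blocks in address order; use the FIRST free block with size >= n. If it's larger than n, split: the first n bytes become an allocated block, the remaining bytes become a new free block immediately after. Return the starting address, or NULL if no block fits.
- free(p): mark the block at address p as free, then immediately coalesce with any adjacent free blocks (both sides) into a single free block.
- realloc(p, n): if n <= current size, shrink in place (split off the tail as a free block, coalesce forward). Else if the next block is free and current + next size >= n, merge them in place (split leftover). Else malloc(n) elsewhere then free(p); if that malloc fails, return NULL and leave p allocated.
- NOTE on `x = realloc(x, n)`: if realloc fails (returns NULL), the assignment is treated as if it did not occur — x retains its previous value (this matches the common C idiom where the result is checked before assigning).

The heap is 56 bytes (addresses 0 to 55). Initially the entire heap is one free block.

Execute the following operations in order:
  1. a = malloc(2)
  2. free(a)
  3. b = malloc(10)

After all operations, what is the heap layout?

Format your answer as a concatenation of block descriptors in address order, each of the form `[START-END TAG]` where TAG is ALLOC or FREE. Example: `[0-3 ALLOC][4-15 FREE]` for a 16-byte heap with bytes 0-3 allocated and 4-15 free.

Answer: [0-9 ALLOC][10-55 FREE]

Derivation:
Op 1: a = malloc(2) -> a = 0; heap: [0-1 ALLOC][2-55 FREE]
Op 2: free(a) -> (freed a); heap: [0-55 FREE]
Op 3: b = malloc(10) -> b = 0; heap: [0-9 ALLOC][10-55 FREE]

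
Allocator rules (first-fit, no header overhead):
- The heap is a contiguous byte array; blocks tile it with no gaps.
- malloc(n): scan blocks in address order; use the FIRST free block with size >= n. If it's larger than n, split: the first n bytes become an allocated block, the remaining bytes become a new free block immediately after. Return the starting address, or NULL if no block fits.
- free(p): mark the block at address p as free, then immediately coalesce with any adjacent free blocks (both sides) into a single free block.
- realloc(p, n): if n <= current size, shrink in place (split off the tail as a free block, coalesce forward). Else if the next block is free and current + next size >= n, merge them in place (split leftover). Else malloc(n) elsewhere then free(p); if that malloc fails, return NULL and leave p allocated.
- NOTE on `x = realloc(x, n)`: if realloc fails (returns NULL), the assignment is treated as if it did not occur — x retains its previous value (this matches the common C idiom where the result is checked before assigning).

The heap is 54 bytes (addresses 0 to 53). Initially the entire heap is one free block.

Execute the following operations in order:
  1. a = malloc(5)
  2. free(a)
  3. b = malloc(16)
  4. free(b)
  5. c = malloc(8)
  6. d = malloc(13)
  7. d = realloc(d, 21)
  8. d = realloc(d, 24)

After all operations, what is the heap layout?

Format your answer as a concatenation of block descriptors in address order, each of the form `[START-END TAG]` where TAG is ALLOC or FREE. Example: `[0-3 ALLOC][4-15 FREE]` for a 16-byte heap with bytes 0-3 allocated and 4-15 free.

Answer: [0-7 ALLOC][8-31 ALLOC][32-53 FREE]

Derivation:
Op 1: a = malloc(5) -> a = 0; heap: [0-4 ALLOC][5-53 FREE]
Op 2: free(a) -> (freed a); heap: [0-53 FREE]
Op 3: b = malloc(16) -> b = 0; heap: [0-15 ALLOC][16-53 FREE]
Op 4: free(b) -> (freed b); heap: [0-53 FREE]
Op 5: c = malloc(8) -> c = 0; heap: [0-7 ALLOC][8-53 FREE]
Op 6: d = malloc(13) -> d = 8; heap: [0-7 ALLOC][8-20 ALLOC][21-53 FREE]
Op 7: d = realloc(d, 21) -> d = 8; heap: [0-7 ALLOC][8-28 ALLOC][29-53 FREE]
Op 8: d = realloc(d, 24) -> d = 8; heap: [0-7 ALLOC][8-31 ALLOC][32-53 FREE]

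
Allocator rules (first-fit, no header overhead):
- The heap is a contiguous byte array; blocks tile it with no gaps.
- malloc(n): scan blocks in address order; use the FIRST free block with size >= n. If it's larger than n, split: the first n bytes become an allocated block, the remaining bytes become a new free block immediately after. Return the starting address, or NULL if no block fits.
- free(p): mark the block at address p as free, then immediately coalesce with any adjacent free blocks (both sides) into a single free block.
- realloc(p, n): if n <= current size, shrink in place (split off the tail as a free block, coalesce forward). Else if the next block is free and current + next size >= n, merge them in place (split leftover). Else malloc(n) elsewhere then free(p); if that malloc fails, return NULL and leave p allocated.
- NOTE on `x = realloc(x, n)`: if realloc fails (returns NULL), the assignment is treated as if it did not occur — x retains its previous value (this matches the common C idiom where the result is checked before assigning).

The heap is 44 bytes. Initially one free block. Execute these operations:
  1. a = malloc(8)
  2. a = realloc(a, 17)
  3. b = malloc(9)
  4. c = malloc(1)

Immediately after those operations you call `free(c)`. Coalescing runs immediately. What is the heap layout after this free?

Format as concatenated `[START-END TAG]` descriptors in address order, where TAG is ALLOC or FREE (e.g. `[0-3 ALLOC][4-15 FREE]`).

Op 1: a = malloc(8) -> a = 0; heap: [0-7 ALLOC][8-43 FREE]
Op 2: a = realloc(a, 17) -> a = 0; heap: [0-16 ALLOC][17-43 FREE]
Op 3: b = malloc(9) -> b = 17; heap: [0-16 ALLOC][17-25 ALLOC][26-43 FREE]
Op 4: c = malloc(1) -> c = 26; heap: [0-16 ALLOC][17-25 ALLOC][26-26 ALLOC][27-43 FREE]
free(c): c = 26 -> block [26-26 ALLOC]; mark free, coalesce with adjacent free neighbors -> [0-16 ALLOC][17-25 ALLOC][26-43 FREE]

Answer: [0-16 ALLOC][17-25 ALLOC][26-43 FREE]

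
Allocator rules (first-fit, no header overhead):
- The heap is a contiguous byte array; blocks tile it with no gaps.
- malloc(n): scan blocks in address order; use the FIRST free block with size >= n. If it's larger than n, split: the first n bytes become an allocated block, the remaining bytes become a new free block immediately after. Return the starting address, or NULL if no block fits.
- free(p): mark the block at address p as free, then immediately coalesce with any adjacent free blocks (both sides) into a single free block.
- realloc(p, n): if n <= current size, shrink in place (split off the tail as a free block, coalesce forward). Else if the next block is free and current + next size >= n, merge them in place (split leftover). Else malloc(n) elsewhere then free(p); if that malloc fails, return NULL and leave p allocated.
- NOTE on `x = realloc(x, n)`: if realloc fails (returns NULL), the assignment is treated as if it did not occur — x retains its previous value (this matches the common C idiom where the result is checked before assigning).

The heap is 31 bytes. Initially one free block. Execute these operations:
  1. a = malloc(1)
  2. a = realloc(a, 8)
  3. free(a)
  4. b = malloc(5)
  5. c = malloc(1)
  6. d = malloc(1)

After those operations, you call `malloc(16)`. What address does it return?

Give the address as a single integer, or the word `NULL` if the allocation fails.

Op 1: a = malloc(1) -> a = 0; heap: [0-0 ALLOC][1-30 FREE]
Op 2: a = realloc(a, 8) -> a = 0; heap: [0-7 ALLOC][8-30 FREE]
Op 3: free(a) -> (freed a); heap: [0-30 FREE]
Op 4: b = malloc(5) -> b = 0; heap: [0-4 ALLOC][5-30 FREE]
Op 5: c = malloc(1) -> c = 5; heap: [0-4 ALLOC][5-5 ALLOC][6-30 FREE]
Op 6: d = malloc(1) -> d = 6; heap: [0-4 ALLOC][5-5 ALLOC][6-6 ALLOC][7-30 FREE]
malloc(16): first-fit scan over [0-4 ALLOC][5-5 ALLOC][6-6 ALLOC][7-30 FREE] -> 7

Answer: 7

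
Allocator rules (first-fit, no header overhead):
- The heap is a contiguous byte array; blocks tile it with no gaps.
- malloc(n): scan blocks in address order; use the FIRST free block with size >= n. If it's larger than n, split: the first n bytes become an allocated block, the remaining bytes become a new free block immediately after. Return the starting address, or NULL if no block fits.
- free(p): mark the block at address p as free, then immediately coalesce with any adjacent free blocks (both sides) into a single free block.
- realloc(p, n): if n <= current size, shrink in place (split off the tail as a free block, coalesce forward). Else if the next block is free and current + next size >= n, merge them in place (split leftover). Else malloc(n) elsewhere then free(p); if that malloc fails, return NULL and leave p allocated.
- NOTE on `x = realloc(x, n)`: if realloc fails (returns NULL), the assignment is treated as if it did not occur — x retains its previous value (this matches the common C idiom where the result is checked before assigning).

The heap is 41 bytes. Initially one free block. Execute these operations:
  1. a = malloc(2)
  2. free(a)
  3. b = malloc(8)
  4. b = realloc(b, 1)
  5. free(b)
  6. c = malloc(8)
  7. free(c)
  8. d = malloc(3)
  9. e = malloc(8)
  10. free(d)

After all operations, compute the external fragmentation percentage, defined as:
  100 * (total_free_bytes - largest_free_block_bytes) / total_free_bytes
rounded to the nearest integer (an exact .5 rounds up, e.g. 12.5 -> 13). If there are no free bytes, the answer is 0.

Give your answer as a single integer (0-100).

Op 1: a = malloc(2) -> a = 0; heap: [0-1 ALLOC][2-40 FREE]
Op 2: free(a) -> (freed a); heap: [0-40 FREE]
Op 3: b = malloc(8) -> b = 0; heap: [0-7 ALLOC][8-40 FREE]
Op 4: b = realloc(b, 1) -> b = 0; heap: [0-0 ALLOC][1-40 FREE]
Op 5: free(b) -> (freed b); heap: [0-40 FREE]
Op 6: c = malloc(8) -> c = 0; heap: [0-7 ALLOC][8-40 FREE]
Op 7: free(c) -> (freed c); heap: [0-40 FREE]
Op 8: d = malloc(3) -> d = 0; heap: [0-2 ALLOC][3-40 FREE]
Op 9: e = malloc(8) -> e = 3; heap: [0-2 ALLOC][3-10 ALLOC][11-40 FREE]
Op 10: free(d) -> (freed d); heap: [0-2 FREE][3-10 ALLOC][11-40 FREE]
Free blocks: [3 30] total_free=33 largest=30 -> 100*(33-30)/33 = 300/33 ≈ 9.091 -> rounds to 9

Answer: 9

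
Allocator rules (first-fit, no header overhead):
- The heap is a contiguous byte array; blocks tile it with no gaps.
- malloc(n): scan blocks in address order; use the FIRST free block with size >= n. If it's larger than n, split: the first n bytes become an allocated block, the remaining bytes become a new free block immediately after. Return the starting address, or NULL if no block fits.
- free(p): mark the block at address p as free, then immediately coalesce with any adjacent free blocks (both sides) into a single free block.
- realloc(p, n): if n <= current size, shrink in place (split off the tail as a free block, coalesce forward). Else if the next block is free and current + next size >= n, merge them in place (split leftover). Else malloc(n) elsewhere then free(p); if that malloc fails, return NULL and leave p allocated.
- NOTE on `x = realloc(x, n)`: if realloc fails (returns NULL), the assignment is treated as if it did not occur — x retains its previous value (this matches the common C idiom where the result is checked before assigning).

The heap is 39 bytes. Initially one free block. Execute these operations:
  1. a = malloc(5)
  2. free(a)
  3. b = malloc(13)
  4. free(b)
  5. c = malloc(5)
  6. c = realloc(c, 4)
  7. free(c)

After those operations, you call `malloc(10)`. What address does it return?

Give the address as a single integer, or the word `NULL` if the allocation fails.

Op 1: a = malloc(5) -> a = 0; heap: [0-4 ALLOC][5-38 FREE]
Op 2: free(a) -> (freed a); heap: [0-38 FREE]
Op 3: b = malloc(13) -> b = 0; heap: [0-12 ALLOC][13-38 FREE]
Op 4: free(b) -> (freed b); heap: [0-38 FREE]
Op 5: c = malloc(5) -> c = 0; heap: [0-4 ALLOC][5-38 FREE]
Op 6: c = realloc(c, 4) -> c = 0; heap: [0-3 ALLOC][4-38 FREE]
Op 7: free(c) -> (freed c); heap: [0-38 FREE]
malloc(10): first-fit scan over [0-38 FREE] -> 0

Answer: 0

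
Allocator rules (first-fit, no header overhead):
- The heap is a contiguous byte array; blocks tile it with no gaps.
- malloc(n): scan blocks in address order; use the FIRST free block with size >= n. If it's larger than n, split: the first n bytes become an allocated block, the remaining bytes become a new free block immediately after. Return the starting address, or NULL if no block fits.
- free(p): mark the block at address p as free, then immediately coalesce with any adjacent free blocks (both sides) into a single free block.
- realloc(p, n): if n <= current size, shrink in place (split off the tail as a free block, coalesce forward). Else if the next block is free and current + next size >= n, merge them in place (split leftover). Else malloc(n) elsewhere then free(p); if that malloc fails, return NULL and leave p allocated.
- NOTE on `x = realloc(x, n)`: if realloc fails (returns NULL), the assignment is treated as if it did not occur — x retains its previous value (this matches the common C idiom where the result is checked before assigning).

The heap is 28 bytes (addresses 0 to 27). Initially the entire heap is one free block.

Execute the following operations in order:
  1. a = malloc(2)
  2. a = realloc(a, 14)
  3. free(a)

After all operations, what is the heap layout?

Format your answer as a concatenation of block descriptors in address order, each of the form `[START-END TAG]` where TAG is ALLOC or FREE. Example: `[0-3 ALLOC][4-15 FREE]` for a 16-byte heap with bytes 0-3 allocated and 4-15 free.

Answer: [0-27 FREE]

Derivation:
Op 1: a = malloc(2) -> a = 0; heap: [0-1 ALLOC][2-27 FREE]
Op 2: a = realloc(a, 14) -> a = 0; heap: [0-13 ALLOC][14-27 FREE]
Op 3: free(a) -> (freed a); heap: [0-27 FREE]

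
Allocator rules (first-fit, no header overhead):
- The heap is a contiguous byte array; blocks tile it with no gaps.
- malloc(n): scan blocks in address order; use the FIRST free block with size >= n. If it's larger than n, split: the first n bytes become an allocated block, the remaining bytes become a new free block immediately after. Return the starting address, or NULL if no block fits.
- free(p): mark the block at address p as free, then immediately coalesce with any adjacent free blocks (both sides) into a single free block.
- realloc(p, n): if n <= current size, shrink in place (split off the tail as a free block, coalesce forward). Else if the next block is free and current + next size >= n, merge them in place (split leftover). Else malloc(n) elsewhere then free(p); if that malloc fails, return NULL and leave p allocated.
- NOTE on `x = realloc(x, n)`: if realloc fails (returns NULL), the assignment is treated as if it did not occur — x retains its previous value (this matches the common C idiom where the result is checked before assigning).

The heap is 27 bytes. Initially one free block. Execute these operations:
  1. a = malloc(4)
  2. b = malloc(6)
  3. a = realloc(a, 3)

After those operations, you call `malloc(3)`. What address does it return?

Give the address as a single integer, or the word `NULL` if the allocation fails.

Op 1: a = malloc(4) -> a = 0; heap: [0-3 ALLOC][4-26 FREE]
Op 2: b = malloc(6) -> b = 4; heap: [0-3 ALLOC][4-9 ALLOC][10-26 FREE]
Op 3: a = realloc(a, 3) -> a = 0; heap: [0-2 ALLOC][3-3 FREE][4-9 ALLOC][10-26 FREE]
malloc(3): first-fit scan over [0-2 ALLOC][3-3 FREE][4-9 ALLOC][10-26 FREE] -> 10

Answer: 10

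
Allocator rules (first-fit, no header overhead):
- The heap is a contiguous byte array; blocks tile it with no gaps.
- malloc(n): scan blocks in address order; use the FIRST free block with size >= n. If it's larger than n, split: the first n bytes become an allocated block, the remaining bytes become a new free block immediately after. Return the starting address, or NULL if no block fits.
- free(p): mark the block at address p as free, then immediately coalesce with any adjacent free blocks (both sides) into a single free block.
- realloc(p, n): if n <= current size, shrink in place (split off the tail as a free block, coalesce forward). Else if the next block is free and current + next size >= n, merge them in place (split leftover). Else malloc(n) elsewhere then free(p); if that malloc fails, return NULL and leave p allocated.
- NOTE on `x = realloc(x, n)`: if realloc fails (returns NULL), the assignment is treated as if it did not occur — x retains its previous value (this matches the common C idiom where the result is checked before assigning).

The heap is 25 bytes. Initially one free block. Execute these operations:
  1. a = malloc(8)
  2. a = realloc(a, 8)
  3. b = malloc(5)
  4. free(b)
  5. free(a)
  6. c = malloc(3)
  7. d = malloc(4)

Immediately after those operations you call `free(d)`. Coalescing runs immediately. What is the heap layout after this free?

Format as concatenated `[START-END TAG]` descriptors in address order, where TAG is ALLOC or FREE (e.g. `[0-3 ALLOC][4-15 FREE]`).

Op 1: a = malloc(8) -> a = 0; heap: [0-7 ALLOC][8-24 FREE]
Op 2: a = realloc(a, 8) -> a = 0; heap: [0-7 ALLOC][8-24 FREE]
Op 3: b = malloc(5) -> b = 8; heap: [0-7 ALLOC][8-12 ALLOC][13-24 FREE]
Op 4: free(b) -> (freed b); heap: [0-7 ALLOC][8-24 FREE]
Op 5: free(a) -> (freed a); heap: [0-24 FREE]
Op 6: c = malloc(3) -> c = 0; heap: [0-2 ALLOC][3-24 FREE]
Op 7: d = malloc(4) -> d = 3; heap: [0-2 ALLOC][3-6 ALLOC][7-24 FREE]
free(d): d = 3 -> block [3-6 ALLOC]; mark free, coalesce with adjacent free neighbors -> [0-2 ALLOC][3-24 FREE]

Answer: [0-2 ALLOC][3-24 FREE]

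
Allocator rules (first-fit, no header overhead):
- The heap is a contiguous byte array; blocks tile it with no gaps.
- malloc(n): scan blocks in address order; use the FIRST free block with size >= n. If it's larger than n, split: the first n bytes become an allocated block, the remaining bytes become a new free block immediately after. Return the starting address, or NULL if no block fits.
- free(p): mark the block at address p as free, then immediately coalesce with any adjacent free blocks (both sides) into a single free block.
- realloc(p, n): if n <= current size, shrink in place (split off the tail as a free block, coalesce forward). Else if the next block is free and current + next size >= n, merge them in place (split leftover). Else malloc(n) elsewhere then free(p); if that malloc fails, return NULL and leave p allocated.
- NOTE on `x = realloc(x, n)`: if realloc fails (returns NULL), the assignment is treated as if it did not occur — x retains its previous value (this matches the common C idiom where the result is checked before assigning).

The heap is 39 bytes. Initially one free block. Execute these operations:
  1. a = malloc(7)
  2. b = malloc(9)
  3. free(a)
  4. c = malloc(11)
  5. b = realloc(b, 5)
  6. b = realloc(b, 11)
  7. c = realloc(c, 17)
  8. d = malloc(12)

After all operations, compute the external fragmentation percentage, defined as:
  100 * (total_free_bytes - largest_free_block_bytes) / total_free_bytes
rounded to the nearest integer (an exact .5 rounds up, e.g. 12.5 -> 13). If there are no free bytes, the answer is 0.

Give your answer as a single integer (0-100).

Answer: 20

Derivation:
Op 1: a = malloc(7) -> a = 0; heap: [0-6 ALLOC][7-38 FREE]
Op 2: b = malloc(9) -> b = 7; heap: [0-6 ALLOC][7-15 ALLOC][16-38 FREE]
Op 3: free(a) -> (freed a); heap: [0-6 FREE][7-15 ALLOC][16-38 FREE]
Op 4: c = malloc(11) -> c = 16; heap: [0-6 FREE][7-15 ALLOC][16-26 ALLOC][27-38 FREE]
Op 5: b = realloc(b, 5) -> b = 7; heap: [0-6 FREE][7-11 ALLOC][12-15 FREE][16-26 ALLOC][27-38 FREE]
Op 6: b = realloc(b, 11) -> b = 27; heap: [0-15 FREE][16-26 ALLOC][27-37 ALLOC][38-38 FREE]
Op 7: c = realloc(c, 17) -> NULL (c unchanged); heap: [0-15 FREE][16-26 ALLOC][27-37 ALLOC][38-38 FREE]
Op 8: d = malloc(12) -> d = 0; heap: [0-11 ALLOC][12-15 FREE][16-26 ALLOC][27-37 ALLOC][38-38 FREE]
Free blocks: [4 1] total_free=5 largest=4 -> 100*(5-4)/5 = 100/5 = 20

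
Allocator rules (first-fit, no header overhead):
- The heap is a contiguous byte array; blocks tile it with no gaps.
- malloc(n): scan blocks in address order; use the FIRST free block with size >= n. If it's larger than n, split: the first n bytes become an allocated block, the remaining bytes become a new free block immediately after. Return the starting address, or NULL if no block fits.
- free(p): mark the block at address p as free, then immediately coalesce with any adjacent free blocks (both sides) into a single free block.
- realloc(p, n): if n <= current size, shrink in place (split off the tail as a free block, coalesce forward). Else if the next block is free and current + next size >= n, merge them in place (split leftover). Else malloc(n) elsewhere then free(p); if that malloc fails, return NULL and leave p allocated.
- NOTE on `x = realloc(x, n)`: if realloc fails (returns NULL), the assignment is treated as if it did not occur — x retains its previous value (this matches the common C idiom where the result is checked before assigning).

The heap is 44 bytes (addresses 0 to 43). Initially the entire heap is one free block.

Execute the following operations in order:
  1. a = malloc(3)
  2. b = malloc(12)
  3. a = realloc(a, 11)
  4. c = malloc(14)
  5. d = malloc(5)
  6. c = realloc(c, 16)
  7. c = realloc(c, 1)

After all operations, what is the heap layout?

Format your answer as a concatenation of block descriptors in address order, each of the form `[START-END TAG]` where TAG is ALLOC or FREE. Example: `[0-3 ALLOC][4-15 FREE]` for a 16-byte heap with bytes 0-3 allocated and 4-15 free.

Op 1: a = malloc(3) -> a = 0; heap: [0-2 ALLOC][3-43 FREE]
Op 2: b = malloc(12) -> b = 3; heap: [0-2 ALLOC][3-14 ALLOC][15-43 FREE]
Op 3: a = realloc(a, 11) -> a = 15; heap: [0-2 FREE][3-14 ALLOC][15-25 ALLOC][26-43 FREE]
Op 4: c = malloc(14) -> c = 26; heap: [0-2 FREE][3-14 ALLOC][15-25 ALLOC][26-39 ALLOC][40-43 FREE]
Op 5: d = malloc(5) -> d = NULL; heap: [0-2 FREE][3-14 ALLOC][15-25 ALLOC][26-39 ALLOC][40-43 FREE]
Op 6: c = realloc(c, 16) -> c = 26; heap: [0-2 FREE][3-14 ALLOC][15-25 ALLOC][26-41 ALLOC][42-43 FREE]
Op 7: c = realloc(c, 1) -> c = 26; heap: [0-2 FREE][3-14 ALLOC][15-25 ALLOC][26-26 ALLOC][27-43 FREE]

Answer: [0-2 FREE][3-14 ALLOC][15-25 ALLOC][26-26 ALLOC][27-43 FREE]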